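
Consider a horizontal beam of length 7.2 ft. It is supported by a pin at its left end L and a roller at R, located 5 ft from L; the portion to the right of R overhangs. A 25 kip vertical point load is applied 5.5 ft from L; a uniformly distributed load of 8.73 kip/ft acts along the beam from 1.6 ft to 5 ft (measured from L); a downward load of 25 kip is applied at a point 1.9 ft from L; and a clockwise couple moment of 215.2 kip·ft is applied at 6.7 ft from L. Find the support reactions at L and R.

Resultant of the distributed load: 8.73 × 3.4 = 29.682 kip at 3.3 ft from L.
ΣM about L: R_y·5 − 25·5.5 − (8.73·3.4)·3.3 − 25·1.9 − 215.2 = 0 → R_y = 498.1506/5 = 99.6301 ≈ 99.63 kip.
ΣF_y = 0: L_y + 99.6301 − 25 − 8.73·3.4 − 25 = 0 → L_y = -19.95 kip.
ΣF_x = 0: no horizontal applied forces, so L_x = 0.

L_x = 0, L_y = -19.95 kip, R_y = 99.63 kip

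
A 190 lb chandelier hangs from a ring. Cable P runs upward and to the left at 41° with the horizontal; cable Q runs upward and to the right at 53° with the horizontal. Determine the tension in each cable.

T_P = 114.6 lb, T_Q = 143.7 lb

ΣF_x = 0: −T_P·cos41° + T_Q·cos53° = 0 → T_Q = 1.25406·T_P.
ΣF_y = 0: T_P·sin41° + T_Q·sin53° = 190.
Substitute: T_P·(0.656059 + 1.25406·0.798636) = 190 → T_P = 114.624 ≈ 114.6 lb.
Then T_Q = 1.25406 × 114.624 = 143.7 lb.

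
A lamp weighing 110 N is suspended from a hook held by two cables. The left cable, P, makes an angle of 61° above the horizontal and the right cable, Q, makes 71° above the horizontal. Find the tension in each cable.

ΣF_x = 0: −T_P·cos61° + T_Q·cos71° = 0 → T_Q = 1.48912·T_P.
ΣF_y = 0: T_P·sin61° + T_Q·sin71° = 110.
Substitute: T_P·(0.87462 + 1.48912·0.945519) = 110 → T_P = 48.1904 ≈ 48.19 N.
Then T_Q = 1.48912 × 48.1904 = 71.76 N.

T_P = 48.19 N, T_Q = 71.76 N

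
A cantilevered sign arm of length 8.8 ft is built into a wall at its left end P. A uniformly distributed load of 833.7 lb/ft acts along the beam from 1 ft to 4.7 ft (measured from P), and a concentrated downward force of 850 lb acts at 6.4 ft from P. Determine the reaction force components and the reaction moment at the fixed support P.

P_x = 0, P_y = 3935 lb, M_P = 14230 lb·ft

Resultant of the distributed load: 833.7 × 3.7 = 3084.69 lb at 2.85 ft from P.
ΣF_x = 0: P_x = 0.
ΣF_y = 0: P_y − 833.7·3.7 − 850 = 0 → P_y = 3935 lb.
ΣM about P: M_P − (833.7·3.7)·2.85 − 850·6.4 = 0 → M_P = 14230 lb·ft.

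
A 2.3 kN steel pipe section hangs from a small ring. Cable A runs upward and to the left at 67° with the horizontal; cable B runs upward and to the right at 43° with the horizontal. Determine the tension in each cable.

ΣF_x = 0: −T_A·cos67° + T_B·cos43° = 0 → T_B = 0.534257·T_A.
ΣF_y = 0: T_A·sin67° + T_B·sin43° = 2.3.
Substitute: T_A·(0.920505 + 0.534257·0.681998) = 2.3 → T_A = 1.79007 ≈ 1.790 kN.
Then T_B = 0.534257 × 1.79007 = 0.9564 kN.

T_A = 1.790 kN, T_B = 0.9564 kN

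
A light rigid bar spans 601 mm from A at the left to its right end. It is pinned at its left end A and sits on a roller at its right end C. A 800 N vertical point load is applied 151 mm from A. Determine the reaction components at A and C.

Moments about A: C_y·601 − 800·151 = 0 → C_y = 120800/601 = 200.998 ≈ 201.0 N.
ΣF_y = 0: A_y + 200.998 − 800 = 0 → A_y = 599.0 N.
ΣF_x = 0: no horizontal applied forces, so A_x = 0.

A_x = 0, A_y = 599.0 N, C_y = 201.0 N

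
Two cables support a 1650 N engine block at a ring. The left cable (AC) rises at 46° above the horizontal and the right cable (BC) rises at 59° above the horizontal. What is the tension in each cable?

T_AC = 879.8 N, T_BC = 1187 N

ΣF_x = 0: −T_AC·cos46° + T_BC·cos59° = 0 → T_BC = 1.34875·T_AC.
ΣF_y = 0: T_AC·sin46° + T_BC·sin59° = 1650.
Substitute: T_AC·(0.71934 + 1.34875·0.857167) = 1650 → T_AC = 879.792 ≈ 879.8 N.
Then T_BC = 1.34875 × 879.792 = 1187 N.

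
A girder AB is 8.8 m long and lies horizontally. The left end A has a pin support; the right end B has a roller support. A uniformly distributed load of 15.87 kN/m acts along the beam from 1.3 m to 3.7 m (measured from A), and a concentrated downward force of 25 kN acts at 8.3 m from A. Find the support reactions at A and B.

A_x = 0, A_y = 28.69 kN, B_y = 34.40 kN

Resultant of the distributed load: 15.87 × 2.4 = 38.088 kN at 2.5 m from A.
ΣM about A: B_y·8.8 − (15.87·2.4)·2.5 − 25·8.3 = 0 → B_y = 302.72/8.8 = 34.40 kN.
ΣF_y = 0: A_y + 34.4 − 15.87·2.4 − 25 = 0 → A_y = 28.69 kN.
ΣF_x = 0: no horizontal applied forces, so A_x = 0.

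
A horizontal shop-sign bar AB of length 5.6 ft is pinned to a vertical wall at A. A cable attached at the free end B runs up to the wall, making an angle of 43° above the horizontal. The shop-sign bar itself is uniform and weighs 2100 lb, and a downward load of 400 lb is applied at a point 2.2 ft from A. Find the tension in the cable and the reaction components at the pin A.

T = 1770 lb, A_x = 1295 lb, A_y = 1293 lb

ΣM about A: T·sin43°·5.6 − 2100·2.8 − 400·2.2 = 0 → T = 6760/(5.6·0.681998) = 1770.01 ≈ 1770 lb.
ΣF_x = 0: A_x − T·cos43° = 0 → A_x = 1770.01 × 0.731354 = 1295 lb.
ΣF_y = 0: A_y + T·sin43° − 2100 − 400 = 0 → A_y = 2500 − 1770.01 × 0.681998 = 1293 lb.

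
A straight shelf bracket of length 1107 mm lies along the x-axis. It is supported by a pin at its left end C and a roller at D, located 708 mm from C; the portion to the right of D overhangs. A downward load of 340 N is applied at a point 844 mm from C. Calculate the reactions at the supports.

C_x = 0, C_y = -65.31 N, D_y = 405.3 N

ΣM about C: D_y·708 − 340·844 = 0 → D_y = 286960/708 = 405.311 ≈ 405.3 N.
ΣF_y = 0: C_y + 405.311 − 340 = 0 → C_y = -65.31 N.
ΣF_x = 0: no horizontal applied forces, so C_x = 0.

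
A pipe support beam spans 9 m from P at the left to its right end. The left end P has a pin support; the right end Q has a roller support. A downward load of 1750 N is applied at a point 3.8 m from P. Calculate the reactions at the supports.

P_x = 0, P_y = 1011 N, Q_y = 738.9 N

ΣM about P: Q_y·9 − 1750·3.8 = 0 → Q_y = 6650/9 = 738.889 ≈ 738.9 N.
ΣF_y = 0: P_y + 738.889 − 1750 = 0 → P_y = 1011 N.
ΣF_x = 0: no horizontal applied forces, so P_x = 0.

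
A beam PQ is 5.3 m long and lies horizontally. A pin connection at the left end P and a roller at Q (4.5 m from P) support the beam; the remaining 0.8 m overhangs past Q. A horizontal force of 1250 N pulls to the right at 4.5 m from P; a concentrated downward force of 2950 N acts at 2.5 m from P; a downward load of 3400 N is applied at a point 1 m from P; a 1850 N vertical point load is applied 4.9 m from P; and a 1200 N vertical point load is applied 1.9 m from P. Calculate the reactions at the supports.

Taking moments about P: Q_y·4.5 − 2950·2.5 − 3400·1 − 1850·4.9 − 1200·1.9 = 0 → Q_y = 22120/4.5 = 4915.56 ≈ 4916 N.
ΣF_y = 0: P_y + 4915.56 − 2950 − 3400 − 1850 − 1200 = 0 → P_y = 4484 N.
ΣF_x = 0: P_x + 1250 = 0 → P_x = -1250 N.

P_x = -1250 N, P_y = 4484 N, Q_y = 4916 N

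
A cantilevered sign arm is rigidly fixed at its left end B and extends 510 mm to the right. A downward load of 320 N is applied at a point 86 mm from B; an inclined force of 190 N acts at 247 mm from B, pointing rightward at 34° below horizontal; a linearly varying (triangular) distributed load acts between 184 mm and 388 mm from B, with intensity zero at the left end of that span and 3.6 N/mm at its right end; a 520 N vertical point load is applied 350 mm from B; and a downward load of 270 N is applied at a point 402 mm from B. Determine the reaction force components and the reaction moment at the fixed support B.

B_x = -157.5 N, B_y = 1583 N, M_B = 461800 N·mm

Resultant of the triangular load: ½ × 3.6 × 204 = 367.2 N, acting at 320 mm from B (one-third of the span from the peak).
ΣF_x = 0: B_x + 190·cos34° = 0 → B_x = -157.5 N.
ΣF_y = 0: B_y − 320 − 190·sin34° − ½·3.6·204 − 520 − 270 = 0 → B_y = 1583 N.
ΣM about B: M_B − 320·86 − 190·sin34°·247 − (½·3.6·204)·320 − 520·350 − 270·402 = 0 → M_B = 461800 N·mm.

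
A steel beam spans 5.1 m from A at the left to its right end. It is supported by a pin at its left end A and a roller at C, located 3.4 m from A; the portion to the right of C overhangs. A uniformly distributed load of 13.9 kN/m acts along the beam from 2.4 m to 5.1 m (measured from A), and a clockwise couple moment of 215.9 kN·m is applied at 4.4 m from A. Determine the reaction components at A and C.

A_x = 0, A_y = -67.36 kN, C_y = 104.9 kN

Resultant of the distributed load: 13.9 × 2.7 = 37.53 kN at 3.75 m from A.
Moments about A: C_y·3.4 − (13.9·2.7)·3.75 − 215.9 = 0 → C_y = 356.6375/3.4 = 104.893 ≈ 104.9 kN.
ΣF_y = 0: A_y + 104.893 − 13.9·2.7 = 0 → A_y = -67.36 kN.
ΣF_x = 0: no horizontal applied forces, so A_x = 0.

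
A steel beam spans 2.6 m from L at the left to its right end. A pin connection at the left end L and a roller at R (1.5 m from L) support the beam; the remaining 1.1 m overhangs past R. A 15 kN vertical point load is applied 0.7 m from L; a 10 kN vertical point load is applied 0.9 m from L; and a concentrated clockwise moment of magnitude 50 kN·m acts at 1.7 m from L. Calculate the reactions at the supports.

L_x = 0, L_y = -21.33 kN, R_y = 46.33 kN

Moments about L: R_y·1.5 − 15·0.7 − 10·0.9 − 50 = 0 → R_y = 69.5/1.5 = 46.3333 ≈ 46.33 kN.
ΣF_y = 0: L_y + 46.3333 − 15 − 10 = 0 → L_y = -21.33 kN.
ΣF_x = 0: no horizontal applied forces, so L_x = 0.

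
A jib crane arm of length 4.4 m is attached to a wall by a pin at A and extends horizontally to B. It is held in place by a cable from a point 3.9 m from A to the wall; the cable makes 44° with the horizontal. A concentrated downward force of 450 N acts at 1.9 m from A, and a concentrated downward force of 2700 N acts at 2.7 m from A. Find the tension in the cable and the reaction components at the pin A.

T = 3006 N, A_x = 2163 N, A_y = 1062 N

ΣM about A: T·sin44°·3.9 − 450·1.9 − 2700·2.7 = 0 → T = 8145/(3.9·0.694658) = 3006.46 ≈ 3006 N.
ΣF_x = 0: A_x − T·cos44° = 0 → A_x = 3006.46 × 0.71934 = 2163 N.
ΣF_y = 0: A_y + T·sin44° − 450 − 2700 = 0 → A_y = 3150 − 3006.46 × 0.694658 = 1062 N.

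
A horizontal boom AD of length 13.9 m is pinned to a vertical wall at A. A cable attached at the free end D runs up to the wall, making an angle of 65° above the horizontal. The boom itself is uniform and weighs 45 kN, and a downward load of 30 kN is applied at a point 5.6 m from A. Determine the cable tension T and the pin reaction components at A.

ΣM about A: T·sin65°·13.9 − 45·6.95 − 30·5.6 = 0 → T = 480.75/(13.9·0.906308) = 38.1618 ≈ 38.16 kN.
ΣF_x = 0: A_x − T·cos65° = 0 → A_x = 38.1618 × 0.422618 = 16.13 kN.
ΣF_y = 0: A_y + T·sin65° − 45 − 30 = 0 → A_y = 75 − 38.1618 × 0.906308 = 40.41 kN.

T = 38.16 kN, A_x = 16.13 kN, A_y = 40.41 kN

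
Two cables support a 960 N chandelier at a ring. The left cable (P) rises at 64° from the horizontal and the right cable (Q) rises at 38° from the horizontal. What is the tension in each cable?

T_P = 773.4 N, T_Q = 430.2 N

ΣF_x = 0: −T_P·cos64° + T_Q·cos38° = 0 → T_Q = 0.556301·T_P.
ΣF_y = 0: T_P·sin64° + T_Q·sin38° = 960.
Substitute: T_P·(0.898794 + 0.556301·0.615661) = 960 → T_P = 773.391 ≈ 773.4 N.
Then T_Q = 0.556301 × 773.391 = 430.2 N.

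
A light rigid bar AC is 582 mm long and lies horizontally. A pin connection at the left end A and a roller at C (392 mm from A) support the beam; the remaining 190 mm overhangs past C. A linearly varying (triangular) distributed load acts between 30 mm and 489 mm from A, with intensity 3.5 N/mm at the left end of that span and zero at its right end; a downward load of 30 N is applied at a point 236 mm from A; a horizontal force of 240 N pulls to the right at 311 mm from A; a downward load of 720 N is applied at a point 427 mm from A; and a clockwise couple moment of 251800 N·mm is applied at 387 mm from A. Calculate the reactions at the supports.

A_x = -240.0 N, A_y = -266.4 N, C_y = 1820 N

Resultant of the triangular load: ½ × 3.5 × 459 = 803.25 N, acting at 183 mm from A (one-third of the span from the peak).
Taking moments about A: C_y·392 − (½·3.5·459)·183 − 30·236 − 720·427 − 251800 = 0 → C_y = 713314.75/392 = 1819.68 ≈ 1820 N.
ΣF_y = 0: A_y + 1819.68 − ½·3.5·459 − 30 − 720 = 0 → A_y = -266.4 N.
ΣF_x = 0: A_x + 240 = 0 → A_x = -240.0 N.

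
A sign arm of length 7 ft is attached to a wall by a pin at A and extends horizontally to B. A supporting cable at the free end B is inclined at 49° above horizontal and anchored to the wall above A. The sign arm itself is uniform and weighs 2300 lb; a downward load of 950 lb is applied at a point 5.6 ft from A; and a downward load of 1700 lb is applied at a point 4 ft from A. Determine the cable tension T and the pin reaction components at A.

T = 3818 lb, A_x = 2505 lb, A_y = 2069 lb

ΣM about A: T·sin49°·7 − 2300·3.5 − 950·5.6 − 1700·4 = 0 → T = 20170/(7·0.75471) = 3817.93 ≈ 3818 lb.
ΣF_x = 0: A_x − T·cos49° = 0 → A_x = 3817.93 × 0.656059 = 2505 lb.
ΣF_y = 0: A_y + T·sin49° − 2300 − 950 − 1700 = 0 → A_y = 4950 − 3817.93 × 0.75471 = 2069 lb.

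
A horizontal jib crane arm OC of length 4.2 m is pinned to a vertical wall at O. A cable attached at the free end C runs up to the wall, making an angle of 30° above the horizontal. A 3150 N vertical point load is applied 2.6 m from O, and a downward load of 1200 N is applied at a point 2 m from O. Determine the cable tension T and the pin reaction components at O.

T = 5043 N, O_x = 4367 N, O_y = 1829 N

ΣM about O: T·sin30°·4.2 − 3150·2.6 − 1200·2 = 0 → T = 10590/(4.2·0.5) = 5042.86 ≈ 5043 N.
ΣF_x = 0: O_x − T·cos30° = 0 → O_x = 5042.86 × 0.866025 = 4367 N.
ΣF_y = 0: O_y + T·sin30° − 3150 − 1200 = 0 → O_y = 4350 − 5042.86 × 0.5 = 1829 N.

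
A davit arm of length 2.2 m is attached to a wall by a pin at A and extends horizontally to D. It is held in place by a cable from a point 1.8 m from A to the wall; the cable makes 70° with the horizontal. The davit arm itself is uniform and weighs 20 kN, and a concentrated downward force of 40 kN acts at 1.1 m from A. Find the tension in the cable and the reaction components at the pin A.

T = 39.02 kN, A_x = 13.35 kN, A_y = 23.33 kN

ΣM about A: T·sin70°·1.8 − 20·1.1 − 40·1.1 = 0 → T = 66/(1.8·0.939693) = 39.0198 ≈ 39.02 kN.
ΣF_x = 0: A_x − T·cos70° = 0 → A_x = 39.0198 × 0.34202 = 13.35 kN.
ΣF_y = 0: A_y + T·sin70° − 20 − 40 = 0 → A_y = 60 − 39.0198 × 0.939693 = 23.33 kN.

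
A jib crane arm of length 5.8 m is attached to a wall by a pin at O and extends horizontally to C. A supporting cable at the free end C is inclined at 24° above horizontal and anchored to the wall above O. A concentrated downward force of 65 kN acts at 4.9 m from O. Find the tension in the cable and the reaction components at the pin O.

T = 135.0 kN, O_x = 123.3 kN, O_y = 10.09 kN

ΣM about O: T·sin24°·5.8 − 65·4.9 = 0 → T = 318.5/(5.8·0.406737) = 135.011 ≈ 135.0 kN.
ΣF_x = 0: O_x − T·cos24° = 0 → O_x = 135.011 × 0.913545 = 123.3 kN.
ΣF_y = 0: O_y + T·sin24° − 65 = 0 → O_y = 65 − 135.011 × 0.406737 = 10.09 kN.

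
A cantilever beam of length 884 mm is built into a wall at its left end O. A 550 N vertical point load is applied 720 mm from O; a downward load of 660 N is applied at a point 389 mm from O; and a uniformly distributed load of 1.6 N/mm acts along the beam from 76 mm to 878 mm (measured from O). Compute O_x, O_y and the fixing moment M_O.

O_x = 0, O_y = 2493 N, M_O = 1265000 N·mm

Resultant of the distributed load: 1.6 × 802 = 1283.2 N at 477 mm from O.
ΣF_x = 0: O_x = 0.
ΣF_y = 0: O_y − 550 − 660 − 1.6·802 = 0 → O_y = 2493 N.
ΣM about O: M_O − 550·720 − 660·389 − (1.6·802)·477 = 0 → M_O = 1265000 N·mm.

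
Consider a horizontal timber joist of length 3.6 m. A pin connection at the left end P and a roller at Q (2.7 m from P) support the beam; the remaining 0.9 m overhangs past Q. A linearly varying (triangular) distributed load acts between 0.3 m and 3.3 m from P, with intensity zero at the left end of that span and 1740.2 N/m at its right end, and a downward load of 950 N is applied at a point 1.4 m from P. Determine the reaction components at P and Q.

Resultant of the triangular load: ½ × 1740.2 × 3 = 2610.3 N, acting at 2.3 m from P (one-third of the span from the peak).
Moments about P: Q_y·2.7 − (½·1740.2·3)·2.3 − 950·1.4 = 0 → Q_y = 7333.69/2.7 = 2716.18 ≈ 2716 N.
ΣF_y = 0: P_y + 2716.18 − ½·1740.2·3 − 950 = 0 → P_y = 844.1 N.
ΣF_x = 0: no horizontal applied forces, so P_x = 0.

P_x = 0, P_y = 844.1 N, Q_y = 2716 N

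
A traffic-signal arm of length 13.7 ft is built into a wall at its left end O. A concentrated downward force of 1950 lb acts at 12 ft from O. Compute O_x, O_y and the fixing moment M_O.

O_x = 0, O_y = 1950 lb, M_O = 23400 lb·ft

ΣF_x = 0: O_x = 0.
ΣF_y = 0: O_y − 1950 = 0 → O_y = 1950 lb.
ΣM about O: M_O − 1950·12 = 0 → M_O = 23400 lb·ft.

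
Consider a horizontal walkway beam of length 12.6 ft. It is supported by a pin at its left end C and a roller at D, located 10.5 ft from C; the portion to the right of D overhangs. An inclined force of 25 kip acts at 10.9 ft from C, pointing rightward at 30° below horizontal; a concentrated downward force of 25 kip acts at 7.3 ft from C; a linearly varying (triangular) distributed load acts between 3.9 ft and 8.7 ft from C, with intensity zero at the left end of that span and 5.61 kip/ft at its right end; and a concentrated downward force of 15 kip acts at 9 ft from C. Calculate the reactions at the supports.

C_x = -21.65 kip, C_y = 13.65 kip, D_y = 52.32 kip

Resultant of the triangular load: ½ × 5.61 × 4.8 = 13.464 kip, acting at 7.1 ft from C (one-third of the span from the peak).
Taking moments about C: D_y·10.5 − 25·sin30°·10.9 − 25·7.3 − (½·5.61·4.8)·7.1 − 15·9 = 0 → D_y = 549.3444/10.5 = 52.3185 ≈ 52.32 kip.
ΣF_y = 0: C_y + 52.3185 − 25·sin30° − 25 − ½·5.61·4.8 − 15 = 0 → C_y = 13.65 kip.
ΣF_x = 0: C_x + 25·cos30° = 0 → C_x = -21.65 kip.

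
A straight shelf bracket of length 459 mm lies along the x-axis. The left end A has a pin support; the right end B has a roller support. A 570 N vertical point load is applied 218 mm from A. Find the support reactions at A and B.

A_x = 0, A_y = 299.3 N, B_y = 270.7 N

Taking moments about A: B_y·459 − 570·218 = 0 → B_y = 124260/459 = 270.719 ≈ 270.7 N.
ΣF_y = 0: A_y + 270.719 − 570 = 0 → A_y = 299.3 N.
ΣF_x = 0: no horizontal applied forces, so A_x = 0.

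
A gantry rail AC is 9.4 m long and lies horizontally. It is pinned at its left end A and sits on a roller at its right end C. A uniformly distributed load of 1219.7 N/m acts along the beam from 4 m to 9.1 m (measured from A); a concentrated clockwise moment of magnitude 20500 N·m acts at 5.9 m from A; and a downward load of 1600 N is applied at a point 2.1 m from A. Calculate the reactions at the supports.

Resultant of the distributed load: 1219.7 × 5.1 = 6220.47 N at 6.55 m from A.
ΣM about A: C_y·9.4 − (1219.7·5.1)·6.55 − 20500 − 1600·2.1 = 0 → C_y = 64604.0785/9.4 = 6872.77 ≈ 6873 N.
ΣF_y = 0: A_y + 6872.77 − 1219.7·5.1 − 1600 = 0 → A_y = 947.7 N.
ΣF_x = 0: no horizontal applied forces, so A_x = 0.

A_x = 0, A_y = 947.7 N, C_y = 6873 N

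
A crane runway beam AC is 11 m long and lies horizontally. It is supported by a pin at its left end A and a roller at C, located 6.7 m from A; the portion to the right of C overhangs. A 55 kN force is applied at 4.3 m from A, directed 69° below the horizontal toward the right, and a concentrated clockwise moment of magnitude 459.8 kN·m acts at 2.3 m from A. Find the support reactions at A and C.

A_x = -19.71 kN, A_y = -50.23 kN, C_y = 101.6 kN

ΣM about A: C_y·6.7 − 55·sin69°·4.3 − 459.8 = 0 → C_y = 680.592/6.7 = 101.581 ≈ 101.6 kN.
ΣF_y = 0: A_y + 101.581 − 55·sin69° = 0 → A_y = -50.23 kN.
ΣF_x = 0: A_x + 55·cos69° = 0 → A_x = -19.71 kN.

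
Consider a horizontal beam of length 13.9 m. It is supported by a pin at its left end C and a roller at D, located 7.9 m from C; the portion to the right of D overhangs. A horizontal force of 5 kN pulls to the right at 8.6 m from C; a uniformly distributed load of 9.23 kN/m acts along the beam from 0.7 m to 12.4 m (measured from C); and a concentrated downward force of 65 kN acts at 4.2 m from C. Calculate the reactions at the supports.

C_x = -5.000 kN, C_y = 48.90 kN, D_y = 124.1 kN

Resultant of the distributed load: 9.23 × 11.7 = 107.991 kN at 6.55 m from C.
ΣM about C: D_y·7.9 − (9.23·11.7)·6.55 − 65·4.2 = 0 → D_y = 980.34105/7.9 = 124.094 ≈ 124.1 kN.
ΣF_y = 0: C_y + 124.094 − 9.23·11.7 − 65 = 0 → C_y = 48.90 kN.
ΣF_x = 0: C_x + 5 = 0 → C_x = -5.000 kN.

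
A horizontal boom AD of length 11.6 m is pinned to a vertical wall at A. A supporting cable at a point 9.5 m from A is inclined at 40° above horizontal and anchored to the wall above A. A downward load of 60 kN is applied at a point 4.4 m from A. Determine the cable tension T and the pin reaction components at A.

ΣM about A: T·sin40°·9.5 − 60·4.4 = 0 → T = 264/(9.5·0.642788) = 43.2327 ≈ 43.23 kN.
ΣF_x = 0: A_x − T·cos40° = 0 → A_x = 43.2327 × 0.766044 = 33.12 kN.
ΣF_y = 0: A_y + T·sin40° − 60 = 0 → A_y = 60 − 43.2327 × 0.642788 = 32.21 kN.

T = 43.23 kN, A_x = 33.12 kN, A_y = 32.21 kN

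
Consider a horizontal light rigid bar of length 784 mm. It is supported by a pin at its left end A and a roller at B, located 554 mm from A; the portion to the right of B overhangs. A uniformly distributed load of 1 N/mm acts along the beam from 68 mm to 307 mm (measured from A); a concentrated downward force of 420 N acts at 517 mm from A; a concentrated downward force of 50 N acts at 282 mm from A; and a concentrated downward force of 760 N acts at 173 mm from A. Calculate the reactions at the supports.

Resultant of the distributed load: 1 × 239 = 239 N at 187.5 mm from A.
ΣM about A: B_y·554 − (1·239)·187.5 − 420·517 − 50·282 − 760·173 = 0 → B_y = 407532.5/554 = 735.618 ≈ 735.6 N.
ΣF_y = 0: A_y + 735.618 − 1·239 − 420 − 50 − 760 = 0 → A_y = 733.4 N.
ΣF_x = 0: no horizontal applied forces, so A_x = 0.

A_x = 0, A_y = 733.4 N, B_y = 735.6 N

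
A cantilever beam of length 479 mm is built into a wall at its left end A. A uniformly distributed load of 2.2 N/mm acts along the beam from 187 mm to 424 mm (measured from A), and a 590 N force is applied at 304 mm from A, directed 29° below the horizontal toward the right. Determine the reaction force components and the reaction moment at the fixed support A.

A_x = -516.0 N, A_y = 807.4 N, M_A = 246200 N·mm

Resultant of the distributed load: 2.2 × 237 = 521.4 N at 305.5 mm from A.
ΣF_x = 0: A_x + 590·cos29° = 0 → A_x = -516.0 N.
ΣF_y = 0: A_y − 2.2·237 − 590·sin29° = 0 → A_y = 807.4 N.
ΣM about A: M_A − (2.2·237)·305.5 − 590·sin29°·304 = 0 → M_A = 246200 N·mm.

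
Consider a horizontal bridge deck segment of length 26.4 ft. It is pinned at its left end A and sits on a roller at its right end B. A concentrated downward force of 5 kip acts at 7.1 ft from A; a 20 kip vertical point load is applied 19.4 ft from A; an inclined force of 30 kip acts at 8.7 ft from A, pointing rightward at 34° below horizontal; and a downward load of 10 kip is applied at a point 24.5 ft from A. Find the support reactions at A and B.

ΣM about A: B_y·26.4 − 5·7.1 − 20·19.4 − 30·sin34°·8.7 − 10·24.5 = 0 → B_y = 814.449/26.4 = 30.8503 ≈ 30.85 kip.
ΣF_y = 0: A_y + 30.8503 − 5 − 20 − 30·sin34° − 10 = 0 → A_y = 20.93 kip.
ΣF_x = 0: A_x + 30·cos34° = 0 → A_x = -24.87 kip.

A_x = -24.87 kip, A_y = 20.93 kip, B_y = 30.85 kip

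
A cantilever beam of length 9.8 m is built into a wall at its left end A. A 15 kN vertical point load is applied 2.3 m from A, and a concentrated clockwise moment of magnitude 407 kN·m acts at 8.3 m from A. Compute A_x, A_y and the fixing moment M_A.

ΣF_x = 0: A_x = 0.
ΣF_y = 0: A_y − 15 = 0 → A_y = 15.00 kN.
ΣM about A: M_A − 15·2.3 − 407 = 0 → M_A = 441.5 kN·m.

A_x = 0, A_y = 15.00 kN, M_A = 441.5 kN·m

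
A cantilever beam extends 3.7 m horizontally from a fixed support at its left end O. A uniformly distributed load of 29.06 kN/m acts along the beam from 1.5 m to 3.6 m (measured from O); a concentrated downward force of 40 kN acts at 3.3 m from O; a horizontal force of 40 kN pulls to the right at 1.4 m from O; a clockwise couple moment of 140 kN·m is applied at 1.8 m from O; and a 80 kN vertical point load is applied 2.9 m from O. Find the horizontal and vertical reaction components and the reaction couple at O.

Resultant of the distributed load: 29.06 × 2.1 = 61.026 kN at 2.55 m from O.
ΣF_x = 0: O_x + 40 = 0 → O_x = -40.00 kN.
ΣF_y = 0: O_y − 29.06·2.1 − 40 − 80 = 0 → O_y = 181.0 kN.
ΣM about O: M_O − (29.06·2.1)·2.55 − 40·3.3 − 140 − 80·2.9 = 0 → M_O = 659.6 kN·m.

O_x = -40.00 kN, O_y = 181.0 kN, M_O = 659.6 kN·m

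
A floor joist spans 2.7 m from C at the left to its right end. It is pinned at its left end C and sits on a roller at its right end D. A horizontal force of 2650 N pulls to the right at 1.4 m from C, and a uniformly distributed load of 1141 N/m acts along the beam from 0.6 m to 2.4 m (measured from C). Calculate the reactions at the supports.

Resultant of the distributed load: 1141 × 1.8 = 2053.8 N at 1.5 m from C.
Taking moments about C: D_y·2.7 − (1141·1.8)·1.5 = 0 → D_y = 3080.7/2.7 = 1141 N.
ΣF_y = 0: C_y + 1141 − 1141·1.8 = 0 → C_y = 912.8 N.
ΣF_x = 0: C_x + 2650 = 0 → C_x = -2650 N.

C_x = -2650 N, C_y = 912.8 N, D_y = 1141 N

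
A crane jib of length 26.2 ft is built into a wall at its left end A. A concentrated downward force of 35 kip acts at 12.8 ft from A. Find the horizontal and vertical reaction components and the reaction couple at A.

ΣF_x = 0: A_x = 0.
ΣF_y = 0: A_y − 35 = 0 → A_y = 35.00 kip.
ΣM about A: M_A − 35·12.8 = 0 → M_A = 448.0 kip·ft.

A_x = 0, A_y = 35.00 kip, M_A = 448.0 kip·ft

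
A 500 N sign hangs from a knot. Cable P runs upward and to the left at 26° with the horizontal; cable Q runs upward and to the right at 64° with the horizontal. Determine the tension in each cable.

T_P = 219.2 N, T_Q = 449.4 N

ΣF_x = 0: −T_P·cos26° + T_Q·cos64° = 0 → T_Q = 2.0503·T_P.
ΣF_y = 0: T_P·sin26° + T_Q·sin64° = 500.
Substitute: T_P·(0.438371 + 2.0503·0.898794) = 500 → T_P = 219.186 ≈ 219.2 N.
Then T_Q = 2.0503 × 219.186 = 449.4 N.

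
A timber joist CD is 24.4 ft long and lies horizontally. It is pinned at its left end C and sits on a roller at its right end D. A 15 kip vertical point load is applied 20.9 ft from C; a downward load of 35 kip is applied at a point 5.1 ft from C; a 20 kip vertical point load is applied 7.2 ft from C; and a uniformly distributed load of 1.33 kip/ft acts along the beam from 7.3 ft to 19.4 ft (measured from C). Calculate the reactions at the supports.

C_x = 0, C_y = 51.22 kip, D_y = 34.87 kip

Resultant of the distributed load: 1.33 × 12.1 = 16.093 kip at 13.35 ft from C.
Moments about C: D_y·24.4 − 15·20.9 − 35·5.1 − 20·7.2 − (1.33·12.1)·13.35 = 0 → D_y = 850.84155/24.4 = 34.8706 ≈ 34.87 kip.
ΣF_y = 0: C_y + 34.8706 − 15 − 35 − 20 − 1.33·12.1 = 0 → C_y = 51.22 kip.
ΣF_x = 0: no horizontal applied forces, so C_x = 0.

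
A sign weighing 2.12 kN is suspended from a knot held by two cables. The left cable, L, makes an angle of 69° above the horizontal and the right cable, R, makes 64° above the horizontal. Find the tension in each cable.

ΣF_x = 0: −T_L·cos69° + T_R·cos64° = 0 → T_R = 0.817499·T_L.
ΣF_y = 0: T_L·sin69° + T_R·sin64° = 2.12.
Substitute: T_L·(0.93358 + 0.817499·0.898794) = 2.12 → T_L = 1.27072 ≈ 1.271 kN.
Then T_R = 0.817499 × 1.27072 = 1.039 kN.

T_L = 1.271 kN, T_R = 1.039 kN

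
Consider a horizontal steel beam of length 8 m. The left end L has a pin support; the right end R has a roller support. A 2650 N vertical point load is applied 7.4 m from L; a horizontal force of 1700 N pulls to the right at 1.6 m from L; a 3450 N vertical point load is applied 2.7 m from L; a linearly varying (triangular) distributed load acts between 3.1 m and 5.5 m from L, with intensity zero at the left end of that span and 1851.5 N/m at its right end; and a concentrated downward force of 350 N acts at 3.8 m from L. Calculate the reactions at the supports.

Resultant of the triangular load: ½ × 1851.5 × 2.4 = 2221.8 N, acting at 4.7 m from L (one-third of the span from the peak).
Moments about L: R_y·8 − 2650·7.4 − 3450·2.7 − (½·1851.5·2.4)·4.7 − 350·3.8 = 0 → R_y = 40697.46/8 = 5087.18 ≈ 5087 N.
ΣF_y = 0: L_y + 5087.18 − 2650 − 3450 − ½·1851.5·2.4 − 350 = 0 → L_y = 3585 N.
ΣF_x = 0: L_x + 1700 = 0 → L_x = -1700 N.

L_x = -1700 N, L_y = 3585 N, R_y = 5087 N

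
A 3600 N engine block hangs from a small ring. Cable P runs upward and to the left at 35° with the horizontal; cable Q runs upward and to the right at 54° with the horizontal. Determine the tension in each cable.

ΣF_x = 0: −T_P·cos35° + T_Q·cos54° = 0 → T_Q = 1.39362·T_P.
ΣF_y = 0: T_P·sin35° + T_Q·sin54° = 3600.
Substitute: T_P·(0.573576 + 1.39362·0.809017) = 3600 → T_P = 2116.35 ≈ 2116 N.
Then T_Q = 1.39362 × 2116.35 = 2949 N.

T_P = 2116 N, T_Q = 2949 N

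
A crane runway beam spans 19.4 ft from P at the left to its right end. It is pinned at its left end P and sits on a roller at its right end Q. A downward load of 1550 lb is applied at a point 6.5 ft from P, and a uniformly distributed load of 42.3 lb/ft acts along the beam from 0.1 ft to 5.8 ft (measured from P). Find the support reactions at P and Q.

P_x = 0, P_y = 1235 lb, Q_y = 556.0 lb

Resultant of the distributed load: 42.3 × 5.7 = 241.11 lb at 2.95 ft from P.
Moments about P: Q_y·19.4 − 1550·6.5 − (42.3·5.7)·2.95 = 0 → Q_y = 10786.2745/19.4 = 555.994 ≈ 556.0 lb.
ΣF_y = 0: P_y + 555.994 − 1550 − 42.3·5.7 = 0 → P_y = 1235 lb.
ΣF_x = 0: no horizontal applied forces, so P_x = 0.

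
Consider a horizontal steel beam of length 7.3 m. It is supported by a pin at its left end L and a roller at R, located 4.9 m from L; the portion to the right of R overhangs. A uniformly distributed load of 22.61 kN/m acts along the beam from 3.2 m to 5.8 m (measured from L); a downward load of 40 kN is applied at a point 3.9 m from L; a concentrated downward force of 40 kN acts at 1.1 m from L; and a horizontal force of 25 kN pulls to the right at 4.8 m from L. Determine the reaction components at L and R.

Resultant of the distributed load: 22.61 × 2.6 = 58.786 kN at 4.5 m from L.
Taking moments about L: R_y·4.9 − (22.61·2.6)·4.5 − 40·3.9 − 40·1.1 = 0 → R_y = 464.537/4.9 = 94.8035 ≈ 94.80 kN.
ΣF_y = 0: L_y + 94.8035 − 22.61·2.6 − 40 − 40 = 0 → L_y = 43.98 kN.
ΣF_x = 0: L_x + 25 = 0 → L_x = -25.00 kN.

L_x = -25.00 kN, L_y = 43.98 kN, R_y = 94.80 kN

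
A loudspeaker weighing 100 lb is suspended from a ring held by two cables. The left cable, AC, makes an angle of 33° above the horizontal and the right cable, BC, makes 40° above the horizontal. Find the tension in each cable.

ΣF_x = 0: −T_AC·cos33° + T_BC·cos40° = 0 → T_BC = 1.09481·T_AC.
ΣF_y = 0: T_AC·sin33° + T_BC·sin40° = 100.
Substitute: T_AC·(0.544639 + 1.09481·0.642788) = 100 → T_AC = 80.1045 ≈ 80.10 lb.
Then T_BC = 1.09481 × 80.1045 = 87.70 lb.

T_AC = 80.10 lb, T_BC = 87.70 lb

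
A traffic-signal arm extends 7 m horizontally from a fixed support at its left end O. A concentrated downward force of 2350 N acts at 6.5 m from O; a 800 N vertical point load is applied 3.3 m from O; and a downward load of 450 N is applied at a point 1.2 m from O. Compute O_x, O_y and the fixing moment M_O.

O_x = 0, O_y = 3600 N, M_O = 18460 N·m

ΣF_x = 0: O_x = 0.
ΣF_y = 0: O_y − 2350 − 800 − 450 = 0 → O_y = 3600 N.
ΣM about O: M_O − 2350·6.5 − 800·3.3 − 450·1.2 = 0 → M_O = 18460 N·m.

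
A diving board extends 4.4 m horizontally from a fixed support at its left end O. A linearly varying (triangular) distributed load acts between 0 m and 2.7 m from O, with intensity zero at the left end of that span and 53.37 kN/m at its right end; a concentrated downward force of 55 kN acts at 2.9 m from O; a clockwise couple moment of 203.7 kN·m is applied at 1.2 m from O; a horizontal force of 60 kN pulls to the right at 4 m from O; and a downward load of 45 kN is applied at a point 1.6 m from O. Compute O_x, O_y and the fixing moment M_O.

Resultant of the triangular load: ½ × 53.37 × 2.7 = 72.0495 kN, acting at 1.8 m from O (one-third of the span from the peak).
ΣF_x = 0: O_x + 60 = 0 → O_x = -60.00 kN.
ΣF_y = 0: O_y − ½·53.37·2.7 − 55 − 45 = 0 → O_y = 172.0 kN.
ΣM about O: M_O − (½·53.37·2.7)·1.8 − 55·2.9 − 203.7 − 45·1.6 = 0 → M_O = 564.9 kN·m.

O_x = -60.00 kN, O_y = 172.0 kN, M_O = 564.9 kN·m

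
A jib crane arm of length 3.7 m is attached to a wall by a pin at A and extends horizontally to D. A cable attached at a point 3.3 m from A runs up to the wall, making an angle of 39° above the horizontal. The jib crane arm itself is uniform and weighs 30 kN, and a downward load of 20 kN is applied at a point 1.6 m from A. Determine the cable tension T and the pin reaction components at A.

ΣM about A: T·sin39°·3.3 − 30·1.85 − 20·1.6 = 0 → T = 87.5/(3.3·0.62932) = 42.133 ≈ 42.13 kN.
ΣF_x = 0: A_x − T·cos39° = 0 → A_x = 42.133 × 0.777146 = 32.74 kN.
ΣF_y = 0: A_y + T·sin39° − 30 − 20 = 0 → A_y = 50 − 42.133 × 0.62932 = 23.48 kN.

T = 42.13 kN, A_x = 32.74 kN, A_y = 23.48 kN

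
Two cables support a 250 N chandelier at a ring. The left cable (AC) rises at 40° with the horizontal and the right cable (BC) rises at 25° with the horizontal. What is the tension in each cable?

ΣF_x = 0: −T_AC·cos40° + T_BC·cos25° = 0 → T_BC = 0.845237·T_AC.
ΣF_y = 0: T_AC·sin40° + T_BC·sin25° = 250.
Substitute: T_AC·(0.642788 + 0.845237·0.422618) = 250 → T_AC = 250.0 N.
Then T_BC = 0.845237 × 250 = 211.3 N.

T_AC = 250.0 N, T_BC = 211.3 N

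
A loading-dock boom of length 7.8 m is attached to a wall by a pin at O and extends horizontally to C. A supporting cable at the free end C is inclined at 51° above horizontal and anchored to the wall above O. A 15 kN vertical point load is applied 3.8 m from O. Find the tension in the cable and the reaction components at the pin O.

T = 9.403 kN, O_x = 5.918 kN, O_y = 7.692 kN

ΣM about O: T·sin51°·7.8 − 15·3.8 = 0 → T = 57/(7.8·0.777146) = 9.40324 ≈ 9.403 kN.
ΣF_x = 0: O_x − T·cos51° = 0 → O_x = 9.40324 × 0.62932 = 5.918 kN.
ΣF_y = 0: O_y + T·sin51° − 15 = 0 → O_y = 15 − 9.40324 × 0.777146 = 7.692 kN.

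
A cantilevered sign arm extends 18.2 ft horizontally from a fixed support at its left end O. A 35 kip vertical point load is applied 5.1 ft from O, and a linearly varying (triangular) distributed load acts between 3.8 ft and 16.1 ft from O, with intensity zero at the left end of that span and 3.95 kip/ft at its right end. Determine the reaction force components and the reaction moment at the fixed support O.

O_x = 0, O_y = 59.29 kip, M_O = 470.0 kip·ft

Resultant of the triangular load: ½ × 3.95 × 12.3 = 24.2925 kip, acting at 12 ft from O (one-third of the span from the peak).
ΣF_x = 0: O_x = 0.
ΣF_y = 0: O_y − 35 − ½·3.95·12.3 = 0 → O_y = 59.29 kip.
ΣM about O: M_O − 35·5.1 − (½·3.95·12.3)·12 = 0 → M_O = 470.0 kip·ft.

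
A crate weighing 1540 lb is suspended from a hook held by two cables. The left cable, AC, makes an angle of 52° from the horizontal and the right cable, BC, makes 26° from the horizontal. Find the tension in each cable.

ΣF_x = 0: −T_AC·cos52° + T_BC·cos26° = 0 → T_BC = 0.684986·T_AC.
ΣF_y = 0: T_AC·sin52° + T_BC·sin26° = 1540.
Substitute: T_AC·(0.788011 + 0.684986·0.438371) = 1540 → T_AC = 1415.07 ≈ 1415 lb.
Then T_BC = 0.684986 × 1415.07 = 969.3 lb.

T_AC = 1415 lb, T_BC = 969.3 lb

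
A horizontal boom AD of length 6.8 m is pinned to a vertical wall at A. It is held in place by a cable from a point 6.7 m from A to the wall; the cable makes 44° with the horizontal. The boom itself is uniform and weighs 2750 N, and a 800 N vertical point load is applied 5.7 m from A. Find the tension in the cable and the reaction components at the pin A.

ΣM about A: T·sin44°·6.7 − 2750·3.4 − 800·5.7 = 0 → T = 13910/(6.7·0.694658) = 2988.69 ≈ 2989 N.
ΣF_x = 0: A_x − T·cos44° = 0 → A_x = 2988.69 × 0.71934 = 2150 N.
ΣF_y = 0: A_y + T·sin44° − 2750 − 800 = 0 → A_y = 3550 − 2988.69 × 0.694658 = 1474 N.

T = 2989 N, A_x = 2150 N, A_y = 1474 N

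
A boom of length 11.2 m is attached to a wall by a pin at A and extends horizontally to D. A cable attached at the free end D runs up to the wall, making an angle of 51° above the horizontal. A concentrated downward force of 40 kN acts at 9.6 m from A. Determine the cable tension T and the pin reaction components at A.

ΣM about A: T·sin51°·11.2 − 40·9.6 = 0 → T = 384/(11.2·0.777146) = 44.1175 ≈ 44.12 kN.
ΣF_x = 0: A_x − T·cos51° = 0 → A_x = 44.1175 × 0.62932 = 27.76 kN.
ΣF_y = 0: A_y + T·sin51° − 40 = 0 → A_y = 40 − 44.1175 × 0.777146 = 5.714 kN.

T = 44.12 kN, A_x = 27.76 kN, A_y = 5.714 kN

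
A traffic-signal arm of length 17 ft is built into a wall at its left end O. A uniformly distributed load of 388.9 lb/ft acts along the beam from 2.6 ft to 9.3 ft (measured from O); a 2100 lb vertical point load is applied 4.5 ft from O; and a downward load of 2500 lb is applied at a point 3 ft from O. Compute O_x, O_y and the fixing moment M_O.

O_x = 0, O_y = 7206 lb, M_O = 32450 lb·ft

Resultant of the distributed load: 388.9 × 6.7 = 2605.63 lb at 5.95 ft from O.
ΣF_x = 0: O_x = 0.
ΣF_y = 0: O_y − 388.9·6.7 − 2100 − 2500 = 0 → O_y = 7206 lb.
ΣM about O: M_O − (388.9·6.7)·5.95 − 2100·4.5 − 2500·3 = 0 → M_O = 32450 lb·ft.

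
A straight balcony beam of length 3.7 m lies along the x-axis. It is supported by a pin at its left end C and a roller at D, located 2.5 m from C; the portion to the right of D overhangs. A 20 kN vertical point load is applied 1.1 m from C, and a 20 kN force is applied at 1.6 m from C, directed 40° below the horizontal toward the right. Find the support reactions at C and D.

Moments about C: D_y·2.5 − 20·1.1 − 20·sin40°·1.6 = 0 → D_y = 42.5692/2.5 = 17.0277 ≈ 17.03 kN.
ΣF_y = 0: C_y + 17.0277 − 20 − 20·sin40° = 0 → C_y = 15.83 kN.
ΣF_x = 0: C_x + 20·cos40° = 0 → C_x = -15.32 kN.

C_x = -15.32 kN, C_y = 15.83 kN, D_y = 17.03 kN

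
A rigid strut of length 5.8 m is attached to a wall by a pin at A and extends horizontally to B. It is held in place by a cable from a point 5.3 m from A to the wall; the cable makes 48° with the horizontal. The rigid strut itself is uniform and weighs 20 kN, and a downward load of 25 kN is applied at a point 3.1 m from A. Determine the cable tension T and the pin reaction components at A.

T = 34.40 kN, A_x = 23.02 kN, A_y = 19.43 kN

ΣM about A: T·sin48°·5.3 − 20·2.9 − 25·3.1 = 0 → T = 135.5/(5.3·0.743145) = 34.4025 ≈ 34.40 kN.
ΣF_x = 0: A_x − T·cos48° = 0 → A_x = 34.4025 × 0.669131 = 23.02 kN.
ΣF_y = 0: A_y + T·sin48° − 20 − 25 = 0 → A_y = 45 − 34.4025 × 0.743145 = 19.43 kN.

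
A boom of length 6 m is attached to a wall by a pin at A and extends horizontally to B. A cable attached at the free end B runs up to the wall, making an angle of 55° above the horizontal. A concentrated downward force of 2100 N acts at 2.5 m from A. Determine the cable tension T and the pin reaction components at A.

ΣM about A: T·sin55°·6 − 2100·2.5 = 0 → T = 5250/(6·0.819152) = 1068.18 ≈ 1068 N.
ΣF_x = 0: A_x − T·cos55° = 0 → A_x = 1068.18 × 0.573576 = 612.7 N.
ΣF_y = 0: A_y + T·sin55° − 2100 = 0 → A_y = 2100 − 1068.18 × 0.819152 = 1225 N.

T = 1068 N, A_x = 612.7 N, A_y = 1225 N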